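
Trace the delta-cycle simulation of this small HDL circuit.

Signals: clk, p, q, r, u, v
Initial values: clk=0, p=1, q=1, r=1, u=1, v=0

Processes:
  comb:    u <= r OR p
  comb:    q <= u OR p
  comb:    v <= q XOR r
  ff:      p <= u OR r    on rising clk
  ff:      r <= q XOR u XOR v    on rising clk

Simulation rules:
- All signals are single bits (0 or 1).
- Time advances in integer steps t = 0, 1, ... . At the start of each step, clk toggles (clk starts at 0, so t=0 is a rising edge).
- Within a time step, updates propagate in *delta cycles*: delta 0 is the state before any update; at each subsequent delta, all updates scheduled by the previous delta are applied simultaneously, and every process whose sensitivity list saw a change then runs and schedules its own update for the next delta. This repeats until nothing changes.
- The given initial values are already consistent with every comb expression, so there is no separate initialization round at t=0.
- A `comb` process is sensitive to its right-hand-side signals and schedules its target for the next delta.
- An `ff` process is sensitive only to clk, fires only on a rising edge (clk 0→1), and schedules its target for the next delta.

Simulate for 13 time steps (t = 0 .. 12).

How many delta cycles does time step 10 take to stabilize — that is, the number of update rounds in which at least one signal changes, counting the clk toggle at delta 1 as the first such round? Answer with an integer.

3

t=0 Δ0: clk=0 u=1 q=1 p=1 v=0 r=1
  Δ1: clk:0→1
  Δ2: r:1→0
  Δ3: v:0→1
  (3Δ to stable)
t=1 Δ0: clk=1 u=1 q=1 p=1 v=1 r=0
  Δ1: clk:1→0
  (1Δ to stable)
t=2 Δ0: clk=0 u=1 q=1 p=1 v=1 r=0
  Δ1: clk:0→1
  Δ2: r:0→1
  Δ3: v:1→0
  (3Δ to stable)
t=3 Δ0: clk=1 u=1 q=1 p=1 v=0 r=1
  Δ1: clk:1→0
  (1Δ to stable)
t=4 Δ0: clk=0 u=1 q=1 p=1 v=0 r=1
  Δ1: clk:0→1
  Δ2: r:1→0
  Δ3: v:0→1
  (3Δ to stable)
t=5 Δ0: clk=1 u=1 q=1 p=1 v=1 r=0
  Δ1: clk:1→0
  (1Δ to stable)
t=6 Δ0: clk=0 u=1 q=1 p=1 v=1 r=0
  Δ1: clk:0→1
  Δ2: r:0→1
  Δ3: v:1→0
  (3Δ to stable)
t=7 Δ0: clk=1 u=1 q=1 p=1 v=0 r=1
  Δ1: clk:1→0
  (1Δ to stable)
t=8 Δ0: clk=0 u=1 q=1 p=1 v=0 r=1
  Δ1: clk:0→1
  Δ2: r:1→0
  Δ3: v:0→1
  (3Δ to stable)
t=9 Δ0: clk=1 u=1 q=1 p=1 v=1 r=0
  Δ1: clk:1→0
  (1Δ to stable)
t=10 Δ0: clk=0 u=1 q=1 p=1 v=1 r=0
  Δ1: clk:0→1
  Δ2: r:0→1
  Δ3: v:1→0
  (3Δ to stable)
t=11 Δ0: clk=1 u=1 q=1 p=1 v=0 r=1
  Δ1: clk:1→0
  (1Δ to stable)
t=12 Δ0: clk=0 u=1 q=1 p=1 v=0 r=1
  Δ1: clk:0→1
  Δ2: r:1→0
  Δ3: v:0→1
  (3Δ to stable)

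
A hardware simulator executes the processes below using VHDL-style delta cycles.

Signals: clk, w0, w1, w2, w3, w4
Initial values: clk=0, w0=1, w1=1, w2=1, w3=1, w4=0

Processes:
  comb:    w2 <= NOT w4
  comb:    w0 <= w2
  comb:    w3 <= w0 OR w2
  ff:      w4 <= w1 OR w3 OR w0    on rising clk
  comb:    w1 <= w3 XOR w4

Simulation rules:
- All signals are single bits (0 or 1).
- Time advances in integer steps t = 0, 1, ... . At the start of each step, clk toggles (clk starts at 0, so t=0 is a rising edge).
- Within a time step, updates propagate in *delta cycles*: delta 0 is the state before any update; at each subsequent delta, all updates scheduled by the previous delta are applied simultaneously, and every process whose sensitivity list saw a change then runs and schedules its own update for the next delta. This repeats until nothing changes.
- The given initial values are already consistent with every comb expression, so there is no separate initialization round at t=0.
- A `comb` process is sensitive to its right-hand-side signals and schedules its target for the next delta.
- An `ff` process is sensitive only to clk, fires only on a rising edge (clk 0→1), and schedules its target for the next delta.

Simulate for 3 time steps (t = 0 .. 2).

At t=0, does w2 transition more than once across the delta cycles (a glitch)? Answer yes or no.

t=0 Δ0: w0=1 clk=0 w1=1 w2=1 w4=0 w3=1
  Δ1: clk:0→1
  Δ2: w4:0→1
  Δ3: w1:1→0, w2:1→0
  Δ4: w0:1→0
  Δ5: w3:1→0
  Δ6: w1:0→1
  (6Δ to stable)
t=1 Δ0: w0=0 clk=1 w1=1 w2=0 w4=1 w3=0
  Δ1: clk:1→0
  (1Δ to stable)
t=2 Δ0: w0=0 clk=0 w1=1 w2=0 w4=1 w3=0
  Δ1: clk:0→1
  (1Δ to stable)

no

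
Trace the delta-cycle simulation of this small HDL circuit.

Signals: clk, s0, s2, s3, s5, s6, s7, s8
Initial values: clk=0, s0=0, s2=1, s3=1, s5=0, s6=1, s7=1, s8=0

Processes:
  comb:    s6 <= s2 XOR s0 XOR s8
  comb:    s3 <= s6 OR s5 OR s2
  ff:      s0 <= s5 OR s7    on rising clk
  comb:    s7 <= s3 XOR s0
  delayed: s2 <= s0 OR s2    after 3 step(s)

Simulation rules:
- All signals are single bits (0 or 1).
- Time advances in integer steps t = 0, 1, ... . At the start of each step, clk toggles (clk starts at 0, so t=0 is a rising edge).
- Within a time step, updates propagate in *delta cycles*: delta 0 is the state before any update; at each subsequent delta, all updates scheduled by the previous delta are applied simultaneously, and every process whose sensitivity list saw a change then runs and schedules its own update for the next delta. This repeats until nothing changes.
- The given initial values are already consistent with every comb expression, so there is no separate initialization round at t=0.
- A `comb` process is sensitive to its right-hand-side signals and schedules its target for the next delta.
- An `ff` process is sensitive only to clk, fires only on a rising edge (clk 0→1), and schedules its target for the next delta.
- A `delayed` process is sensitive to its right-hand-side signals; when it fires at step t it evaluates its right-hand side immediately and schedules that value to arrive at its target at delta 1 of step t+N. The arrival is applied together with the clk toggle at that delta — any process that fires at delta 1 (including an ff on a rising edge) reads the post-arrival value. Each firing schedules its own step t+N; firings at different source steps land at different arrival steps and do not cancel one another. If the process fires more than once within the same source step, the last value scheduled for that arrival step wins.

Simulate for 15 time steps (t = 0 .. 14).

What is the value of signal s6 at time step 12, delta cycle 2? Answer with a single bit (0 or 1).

t=0 Δ0: s2=1 s0=0 s8=0 s3=1 s5=0 s6=1 s7=1 clk=0
  Δ1: clk:0→1
  Δ2: s0:0→1
  Δ3: s6:1→0, s7:1→0
  (3Δ to stable)
t=1 Δ0: s2=1 s0=1 s8=0 s3=1 s5=0 s6=0 s7=0 clk=1
  Δ1: clk:1→0
  (1Δ to stable)
t=2 Δ0: s2=1 s0=1 s8=0 s3=1 s5=0 s6=0 s7=0 clk=0
  Δ1: clk:0→1
  Δ2: s0:1→0
  Δ3: s6:0→1, s7:0→1
  (3Δ to stable)
t=3 Δ0: s2=1 s0=0 s8=0 s3=1 s5=0 s6=1 s7=1 clk=1
  Δ1: clk:1→0
  (1Δ to stable)
t=4 Δ0: s2=1 s0=0 s8=0 s3=1 s5=0 s6=1 s7=1 clk=0
  Δ1: clk:0→1
  Δ2: s0:0→1
  Δ3: s6:1→0, s7:1→0
  (3Δ to stable)
t=5 Δ0: s2=1 s0=1 s8=0 s3=1 s5=0 s6=0 s7=0 clk=1
  Δ1: clk:1→0
  (1Δ to stable)
t=6 Δ0: s2=1 s0=1 s8=0 s3=1 s5=0 s6=0 s7=0 clk=0
  Δ1: clk:0→1
  Δ2: s0:1→0
  Δ3: s6:0→1, s7:0→1
  (3Δ to stable)
t=7 Δ0: s2=1 s0=0 s8=0 s3=1 s5=0 s6=1 s7=1 clk=1
  Δ1: clk:1→0
  (1Δ to stable)
t=8 Δ0: s2=1 s0=0 s8=0 s3=1 s5=0 s6=1 s7=1 clk=0
  Δ1: clk:0→1
  Δ2: s0:0→1
  Δ3: s6:1→0, s7:1→0
  (3Δ to stable)
t=9 Δ0: s2=1 s0=1 s8=0 s3=1 s5=0 s6=0 s7=0 clk=1
  Δ1: clk:1→0
  (1Δ to stable)
t=10 Δ0: s2=1 s0=1 s8=0 s3=1 s5=0 s6=0 s7=0 clk=0
  Δ1: clk:0→1
  Δ2: s0:1→0
  Δ3: s6:0→1, s7:0→1
  (3Δ to stable)
t=11 Δ0: s2=1 s0=0 s8=0 s3=1 s5=0 s6=1 s7=1 clk=1
  Δ1: clk:1→0
  (1Δ to stable)
t=12 Δ0: s2=1 s0=0 s8=0 s3=1 s5=0 s6=1 s7=1 clk=0
  Δ1: clk:0→1
  Δ2: s0:0→1
  Δ3: s6:1→0, s7:1→0
  (3Δ to stable)
t=13 Δ0: s2=1 s0=1 s8=0 s3=1 s5=0 s6=0 s7=0 clk=1
  Δ1: clk:1→0
  (1Δ to stable)
t=14 Δ0: s2=1 s0=1 s8=0 s3=1 s5=0 s6=0 s7=0 clk=0
  Δ1: clk:0→1
  Δ2: s0:1→0
  Δ3: s6:0→1, s7:0→1
  (3Δ to stable)

1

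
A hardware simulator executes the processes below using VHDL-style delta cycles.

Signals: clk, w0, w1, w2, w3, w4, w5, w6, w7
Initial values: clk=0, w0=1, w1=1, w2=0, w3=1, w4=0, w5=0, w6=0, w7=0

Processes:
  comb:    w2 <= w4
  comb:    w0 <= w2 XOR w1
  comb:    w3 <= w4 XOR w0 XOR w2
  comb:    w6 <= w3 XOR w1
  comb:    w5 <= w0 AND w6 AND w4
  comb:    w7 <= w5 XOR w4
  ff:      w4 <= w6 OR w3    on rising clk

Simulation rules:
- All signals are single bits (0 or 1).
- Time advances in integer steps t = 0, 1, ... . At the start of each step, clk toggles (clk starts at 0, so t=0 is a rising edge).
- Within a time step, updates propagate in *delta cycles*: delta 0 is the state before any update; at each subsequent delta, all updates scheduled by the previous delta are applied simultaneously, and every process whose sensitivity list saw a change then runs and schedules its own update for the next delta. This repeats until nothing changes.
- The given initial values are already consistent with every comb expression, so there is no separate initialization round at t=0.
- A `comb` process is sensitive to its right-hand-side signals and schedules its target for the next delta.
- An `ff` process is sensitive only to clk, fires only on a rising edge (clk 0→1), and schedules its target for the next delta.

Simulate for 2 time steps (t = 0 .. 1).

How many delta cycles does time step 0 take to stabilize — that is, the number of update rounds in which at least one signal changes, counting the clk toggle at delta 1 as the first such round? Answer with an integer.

6

[bits: w0,w7,w3,w4,clk,w6,w5,w2,w1]
t=0: Δ0=101000001 Δ1=101010001 Δ2=101110001 Δ3=110110011 Δ4=011111011 Δ5=010110011 Δ6=010111011 | 6Δ
t=1: Δ0=010111011 Δ1=010101011 | 1Δ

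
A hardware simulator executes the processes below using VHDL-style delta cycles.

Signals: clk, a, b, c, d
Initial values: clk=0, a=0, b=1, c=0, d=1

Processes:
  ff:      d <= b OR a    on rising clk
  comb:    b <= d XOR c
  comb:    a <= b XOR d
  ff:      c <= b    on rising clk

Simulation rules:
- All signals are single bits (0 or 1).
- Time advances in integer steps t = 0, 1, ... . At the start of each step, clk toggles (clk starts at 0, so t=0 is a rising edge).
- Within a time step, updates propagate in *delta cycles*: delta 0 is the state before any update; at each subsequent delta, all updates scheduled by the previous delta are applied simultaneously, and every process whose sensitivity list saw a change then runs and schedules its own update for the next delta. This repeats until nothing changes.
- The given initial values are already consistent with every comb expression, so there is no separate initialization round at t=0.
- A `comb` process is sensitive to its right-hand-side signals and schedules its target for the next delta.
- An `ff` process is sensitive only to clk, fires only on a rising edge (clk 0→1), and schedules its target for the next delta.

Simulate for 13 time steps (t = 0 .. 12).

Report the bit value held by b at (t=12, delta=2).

1

t0.Δ0 b=1 a=0 c=0 d=1 clk=0
t0.Δ1 b=1 a=0 c=0 d=1 clk=1
t0.Δ2 b=1 a=0 c=1 d=1 clk=1
t0.Δ3 b=0 a=0 c=1 d=1 clk=1
t0.Δ4 b=0 a=1 c=1 d=1 clk=1
t1.Δ0 b=0 a=1 c=1 d=1 clk=1
t1.Δ1 b=0 a=1 c=1 d=1 clk=0
t2.Δ0 b=0 a=1 c=1 d=1 clk=0
t2.Δ1 b=0 a=1 c=1 d=1 clk=1
t2.Δ2 b=0 a=1 c=0 d=1 clk=1
t2.Δ3 b=1 a=1 c=0 d=1 clk=1
t2.Δ4 b=1 a=0 c=0 d=1 clk=1
t3.Δ0 b=1 a=0 c=0 d=1 clk=1
t3.Δ1 b=1 a=0 c=0 d=1 clk=0
t4.Δ0 b=1 a=0 c=0 d=1 clk=0
t4.Δ1 b=1 a=0 c=0 d=1 clk=1
t4.Δ2 b=1 a=0 c=1 d=1 clk=1
t4.Δ3 b=0 a=0 c=1 d=1 clk=1
t4.Δ4 b=0 a=1 c=1 d=1 clk=1
t5.Δ0 b=0 a=1 c=1 d=1 clk=1
t5.Δ1 b=0 a=1 c=1 d=1 clk=0
t6.Δ0 b=0 a=1 c=1 d=1 clk=0
t6.Δ1 b=0 a=1 c=1 d=1 clk=1
t6.Δ2 b=0 a=1 c=0 d=1 clk=1
t6.Δ3 b=1 a=1 c=0 d=1 clk=1
t6.Δ4 b=1 a=0 c=0 d=1 clk=1
t7.Δ0 b=1 a=0 c=0 d=1 clk=1
t7.Δ1 b=1 a=0 c=0 d=1 clk=0
t8.Δ0 b=1 a=0 c=0 d=1 clk=0
t8.Δ1 b=1 a=0 c=0 d=1 clk=1
t8.Δ2 b=1 a=0 c=1 d=1 clk=1
t8.Δ3 b=0 a=0 c=1 d=1 clk=1
t8.Δ4 b=0 a=1 c=1 d=1 clk=1
t9.Δ0 b=0 a=1 c=1 d=1 clk=1
t9.Δ1 b=0 a=1 c=1 d=1 clk=0
t10.Δ0 b=0 a=1 c=1 d=1 clk=0
t10.Δ1 b=0 a=1 c=1 d=1 clk=1
t10.Δ2 b=0 a=1 c=0 d=1 clk=1
t10.Δ3 b=1 a=1 c=0 d=1 clk=1
t10.Δ4 b=1 a=0 c=0 d=1 clk=1
t11.Δ0 b=1 a=0 c=0 d=1 clk=1
t11.Δ1 b=1 a=0 c=0 d=1 clk=0
t12.Δ0 b=1 a=0 c=0 d=1 clk=0
t12.Δ1 b=1 a=0 c=0 d=1 clk=1
t12.Δ2 b=1 a=0 c=1 d=1 clk=1
t12.Δ3 b=0 a=0 c=1 d=1 clk=1
t12.Δ4 b=0 a=1 c=1 d=1 clk=1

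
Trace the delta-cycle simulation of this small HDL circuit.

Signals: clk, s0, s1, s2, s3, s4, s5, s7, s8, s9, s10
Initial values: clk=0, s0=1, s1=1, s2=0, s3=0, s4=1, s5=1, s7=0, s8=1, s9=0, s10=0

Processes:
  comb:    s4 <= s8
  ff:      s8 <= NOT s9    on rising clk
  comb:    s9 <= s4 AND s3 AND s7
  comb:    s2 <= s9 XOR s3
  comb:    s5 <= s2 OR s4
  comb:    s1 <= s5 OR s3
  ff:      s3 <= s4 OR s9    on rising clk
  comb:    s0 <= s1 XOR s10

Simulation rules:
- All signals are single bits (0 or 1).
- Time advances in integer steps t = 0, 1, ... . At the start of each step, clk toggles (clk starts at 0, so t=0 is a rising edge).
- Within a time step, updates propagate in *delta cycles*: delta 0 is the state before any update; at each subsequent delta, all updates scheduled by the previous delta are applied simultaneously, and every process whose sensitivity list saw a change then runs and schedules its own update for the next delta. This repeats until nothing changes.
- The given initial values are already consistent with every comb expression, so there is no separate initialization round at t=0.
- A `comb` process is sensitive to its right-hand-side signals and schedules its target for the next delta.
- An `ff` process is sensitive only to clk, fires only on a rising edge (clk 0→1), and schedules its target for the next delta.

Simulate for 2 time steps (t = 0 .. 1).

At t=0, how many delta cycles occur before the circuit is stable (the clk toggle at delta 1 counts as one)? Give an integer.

3

t=0 Δ0: s8=1 s1=1 s9=0 s3=0 s7=0 s4=1 s0=1 s2=0 s10=0 s5=1 clk=0
  Δ1: clk:0→1
  Δ2: s3:0→1
  Δ3: s2:0→1
  (3Δ to stable)
t=1 Δ0: s8=1 s1=1 s9=0 s3=1 s7=0 s4=1 s0=1 s2=1 s10=0 s5=1 clk=1
  Δ1: clk:1→0
  (1Δ to stable)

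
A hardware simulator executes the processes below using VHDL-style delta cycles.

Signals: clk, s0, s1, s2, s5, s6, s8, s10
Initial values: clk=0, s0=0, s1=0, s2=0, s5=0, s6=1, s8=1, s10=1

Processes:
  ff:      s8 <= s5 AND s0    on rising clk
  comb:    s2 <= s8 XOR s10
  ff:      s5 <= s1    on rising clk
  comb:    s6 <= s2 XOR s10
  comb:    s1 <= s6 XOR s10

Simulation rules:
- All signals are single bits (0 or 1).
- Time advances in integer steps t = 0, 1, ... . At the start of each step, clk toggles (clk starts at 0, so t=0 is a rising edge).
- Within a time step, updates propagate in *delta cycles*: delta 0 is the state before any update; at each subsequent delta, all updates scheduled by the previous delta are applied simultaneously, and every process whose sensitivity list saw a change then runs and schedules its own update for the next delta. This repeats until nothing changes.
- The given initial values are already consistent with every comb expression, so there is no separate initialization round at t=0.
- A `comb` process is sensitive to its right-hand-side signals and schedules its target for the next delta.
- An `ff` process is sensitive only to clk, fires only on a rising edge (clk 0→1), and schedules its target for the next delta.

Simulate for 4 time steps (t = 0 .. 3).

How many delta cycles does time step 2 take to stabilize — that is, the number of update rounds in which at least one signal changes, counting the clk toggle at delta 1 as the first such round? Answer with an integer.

[bits: clk,s0,s8,s5,s2,s6,s1,s10]
t=0: Δ0=00100101 Δ1=10100101 Δ2=10000101 Δ3=10001101 Δ4=10001001 Δ5=10001011 | 5Δ
t=1: Δ0=10001011 Δ1=00001011 | 1Δ
t=2: Δ0=00001011 Δ1=10001011 Δ2=10011011 | 2Δ
t=3: Δ0=10011011 Δ1=00011011 | 1Δ

2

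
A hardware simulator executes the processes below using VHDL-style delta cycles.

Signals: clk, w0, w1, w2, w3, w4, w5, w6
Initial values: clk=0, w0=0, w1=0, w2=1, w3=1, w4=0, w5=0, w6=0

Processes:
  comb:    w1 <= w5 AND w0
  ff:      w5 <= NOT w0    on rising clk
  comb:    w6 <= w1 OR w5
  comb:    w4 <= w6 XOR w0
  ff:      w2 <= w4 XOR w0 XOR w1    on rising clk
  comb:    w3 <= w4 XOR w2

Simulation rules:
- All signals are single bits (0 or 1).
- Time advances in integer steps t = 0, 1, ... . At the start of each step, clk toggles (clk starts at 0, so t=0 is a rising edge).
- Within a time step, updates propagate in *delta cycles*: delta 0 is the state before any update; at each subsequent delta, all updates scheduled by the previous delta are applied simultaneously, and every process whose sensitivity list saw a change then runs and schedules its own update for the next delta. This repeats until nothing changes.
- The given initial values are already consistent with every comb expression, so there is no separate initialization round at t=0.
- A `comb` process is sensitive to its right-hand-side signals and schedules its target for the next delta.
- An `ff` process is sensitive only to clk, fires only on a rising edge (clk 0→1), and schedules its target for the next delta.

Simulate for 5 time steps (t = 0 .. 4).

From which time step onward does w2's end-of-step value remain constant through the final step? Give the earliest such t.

2

t=0 Δ0: w0=0 w1=0 w3=1 clk=0 w5=0 w4=0 w6=0 w2=1
  Δ1: clk:0→1
  Δ2: w5:0→1, w2:1→0
  Δ3: w3:1→0, w6:0→1
  Δ4: w4:0→1
  Δ5: w3:0→1
  (5Δ to stable)
t=1 Δ0: w0=0 w1=0 w3=1 clk=1 w5=1 w4=1 w6=1 w2=0
  Δ1: clk:1→0
  (1Δ to stable)
t=2 Δ0: w0=0 w1=0 w3=1 clk=0 w5=1 w4=1 w6=1 w2=0
  Δ1: clk:0→1
  Δ2: w2:0→1
  Δ3: w3:1→0
  (3Δ to stable)
t=3 Δ0: w0=0 w1=0 w3=0 clk=1 w5=1 w4=1 w6=1 w2=1
  Δ1: clk:1→0
  (1Δ to stable)
t=4 Δ0: w0=0 w1=0 w3=0 clk=0 w5=1 w4=1 w6=1 w2=1
  Δ1: clk:0→1
  (1Δ to stable)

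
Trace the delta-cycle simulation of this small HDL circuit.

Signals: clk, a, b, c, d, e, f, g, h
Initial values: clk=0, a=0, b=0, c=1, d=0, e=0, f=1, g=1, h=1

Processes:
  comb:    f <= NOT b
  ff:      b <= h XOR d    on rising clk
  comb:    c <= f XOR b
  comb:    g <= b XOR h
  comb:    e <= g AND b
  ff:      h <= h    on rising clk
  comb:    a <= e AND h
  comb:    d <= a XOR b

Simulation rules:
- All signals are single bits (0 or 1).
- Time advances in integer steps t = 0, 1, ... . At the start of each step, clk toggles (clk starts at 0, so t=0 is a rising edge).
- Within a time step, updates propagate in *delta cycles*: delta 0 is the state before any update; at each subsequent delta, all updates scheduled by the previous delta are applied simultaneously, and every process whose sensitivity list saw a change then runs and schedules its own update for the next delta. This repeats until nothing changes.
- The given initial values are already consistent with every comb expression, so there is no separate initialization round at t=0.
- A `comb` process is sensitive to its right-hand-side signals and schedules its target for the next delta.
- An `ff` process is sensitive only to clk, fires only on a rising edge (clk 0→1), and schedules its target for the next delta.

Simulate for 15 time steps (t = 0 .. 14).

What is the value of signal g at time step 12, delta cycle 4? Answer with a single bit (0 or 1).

0

[bits: clk,g,d,f,h,b,a,c,e]
t=0: Δ0=010110010 Δ1=110110010 Δ2=110111010 Δ3=101011001 Δ4=101011110 Δ5=100011010 Δ6=101011010 | 6Δ
t=1: Δ0=101011010 Δ1=001011010 | 1Δ
t=2: Δ0=001011010 Δ1=101011010 Δ2=101010010 Δ3=110110000 Δ4=110110010 | 4Δ
t=3: Δ0=110110010 Δ1=010110010 | 1Δ
t=4: Δ0=010110010 Δ1=110110010 Δ2=110111010 Δ3=101011001 Δ4=101011110 Δ5=100011010 Δ6=101011010 | 6Δ
t=5: Δ0=101011010 Δ1=001011010 | 1Δ
t=6: Δ0=001011010 Δ1=101011010 Δ2=101010010 Δ3=110110000 Δ4=110110010 | 4Δ
t=7: Δ0=110110010 Δ1=010110010 | 1Δ
t=8: Δ0=010110010 Δ1=110110010 Δ2=110111010 Δ3=101011001 Δ4=101011110 Δ5=100011010 Δ6=101011010 | 6Δ
t=9: Δ0=101011010 Δ1=001011010 | 1Δ
t=10: Δ0=001011010 Δ1=101011010 Δ2=101010010 Δ3=110110000 Δ4=110110010 | 4Δ
t=11: Δ0=110110010 Δ1=010110010 | 1Δ
t=12: Δ0=010110010 Δ1=110110010 Δ2=110111010 Δ3=101011001 Δ4=101011110 Δ5=100011010 Δ6=101011010 | 6Δ
t=13: Δ0=101011010 Δ1=001011010 | 1Δ
t=14: Δ0=001011010 Δ1=101011010 Δ2=101010010 Δ3=110110000 Δ4=110110010 | 4Δ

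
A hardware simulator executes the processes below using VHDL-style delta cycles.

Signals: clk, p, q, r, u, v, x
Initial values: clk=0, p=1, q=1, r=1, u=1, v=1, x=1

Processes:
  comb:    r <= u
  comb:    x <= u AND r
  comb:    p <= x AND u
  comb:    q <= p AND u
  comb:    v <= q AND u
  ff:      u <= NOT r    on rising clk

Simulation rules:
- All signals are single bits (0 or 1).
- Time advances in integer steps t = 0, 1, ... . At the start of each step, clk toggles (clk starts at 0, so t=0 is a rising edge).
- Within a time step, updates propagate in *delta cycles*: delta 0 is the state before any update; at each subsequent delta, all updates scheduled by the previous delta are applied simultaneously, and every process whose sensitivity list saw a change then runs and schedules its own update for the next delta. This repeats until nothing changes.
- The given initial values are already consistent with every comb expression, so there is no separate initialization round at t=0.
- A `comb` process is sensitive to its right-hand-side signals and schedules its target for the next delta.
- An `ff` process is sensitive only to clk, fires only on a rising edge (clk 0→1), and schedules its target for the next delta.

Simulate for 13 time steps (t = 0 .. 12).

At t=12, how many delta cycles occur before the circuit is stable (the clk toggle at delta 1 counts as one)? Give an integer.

3

t0.Δ0 q=1 x=1 u=1 clk=0 v=1 r=1 p=1
t0.Δ1 q=1 x=1 u=1 clk=1 v=1 r=1 p=1
t0.Δ2 q=1 x=1 u=0 clk=1 v=1 r=1 p=1
t0.Δ3 q=0 x=0 u=0 clk=1 v=0 r=0 p=0
t1.Δ0 q=0 x=0 u=0 clk=1 v=0 r=0 p=0
t1.Δ1 q=0 x=0 u=0 clk=0 v=0 r=0 p=0
t2.Δ0 q=0 x=0 u=0 clk=0 v=0 r=0 p=0
t2.Δ1 q=0 x=0 u=0 clk=1 v=0 r=0 p=0
t2.Δ2 q=0 x=0 u=1 clk=1 v=0 r=0 p=0
t2.Δ3 q=0 x=0 u=1 clk=1 v=0 r=1 p=0
t2.Δ4 q=0 x=1 u=1 clk=1 v=0 r=1 p=0
t2.Δ5 q=0 x=1 u=1 clk=1 v=0 r=1 p=1
t2.Δ6 q=1 x=1 u=1 clk=1 v=0 r=1 p=1
t2.Δ7 q=1 x=1 u=1 clk=1 v=1 r=1 p=1
t3.Δ0 q=1 x=1 u=1 clk=1 v=1 r=1 p=1
t3.Δ1 q=1 x=1 u=1 clk=0 v=1 r=1 p=1
t4.Δ0 q=1 x=1 u=1 clk=0 v=1 r=1 p=1
t4.Δ1 q=1 x=1 u=1 clk=1 v=1 r=1 p=1
t4.Δ2 q=1 x=1 u=0 clk=1 v=1 r=1 p=1
t4.Δ3 q=0 x=0 u=0 clk=1 v=0 r=0 p=0
t5.Δ0 q=0 x=0 u=0 clk=1 v=0 r=0 p=0
t5.Δ1 q=0 x=0 u=0 clk=0 v=0 r=0 p=0
t6.Δ0 q=0 x=0 u=0 clk=0 v=0 r=0 p=0
t6.Δ1 q=0 x=0 u=0 clk=1 v=0 r=0 p=0
t6.Δ2 q=0 x=0 u=1 clk=1 v=0 r=0 p=0
t6.Δ3 q=0 x=0 u=1 clk=1 v=0 r=1 p=0
t6.Δ4 q=0 x=1 u=1 clk=1 v=0 r=1 p=0
t6.Δ5 q=0 x=1 u=1 clk=1 v=0 r=1 p=1
t6.Δ6 q=1 x=1 u=1 clk=1 v=0 r=1 p=1
t6.Δ7 q=1 x=1 u=1 clk=1 v=1 r=1 p=1
t7.Δ0 q=1 x=1 u=1 clk=1 v=1 r=1 p=1
t7.Δ1 q=1 x=1 u=1 clk=0 v=1 r=1 p=1
t8.Δ0 q=1 x=1 u=1 clk=0 v=1 r=1 p=1
t8.Δ1 q=1 x=1 u=1 clk=1 v=1 r=1 p=1
t8.Δ2 q=1 x=1 u=0 clk=1 v=1 r=1 p=1
t8.Δ3 q=0 x=0 u=0 clk=1 v=0 r=0 p=0
t9.Δ0 q=0 x=0 u=0 clk=1 v=0 r=0 p=0
t9.Δ1 q=0 x=0 u=0 clk=0 v=0 r=0 p=0
t10.Δ0 q=0 x=0 u=0 clk=0 v=0 r=0 p=0
t10.Δ1 q=0 x=0 u=0 clk=1 v=0 r=0 p=0
t10.Δ2 q=0 x=0 u=1 clk=1 v=0 r=0 p=0
t10.Δ3 q=0 x=0 u=1 clk=1 v=0 r=1 p=0
t10.Δ4 q=0 x=1 u=1 clk=1 v=0 r=1 p=0
t10.Δ5 q=0 x=1 u=1 clk=1 v=0 r=1 p=1
t10.Δ6 q=1 x=1 u=1 clk=1 v=0 r=1 p=1
t10.Δ7 q=1 x=1 u=1 clk=1 v=1 r=1 p=1
t11.Δ0 q=1 x=1 u=1 clk=1 v=1 r=1 p=1
t11.Δ1 q=1 x=1 u=1 clk=0 v=1 r=1 p=1
t12.Δ0 q=1 x=1 u=1 clk=0 v=1 r=1 p=1
t12.Δ1 q=1 x=1 u=1 clk=1 v=1 r=1 p=1
t12.Δ2 q=1 x=1 u=0 clk=1 v=1 r=1 p=1
t12.Δ3 q=0 x=0 u=0 clk=1 v=0 r=0 p=0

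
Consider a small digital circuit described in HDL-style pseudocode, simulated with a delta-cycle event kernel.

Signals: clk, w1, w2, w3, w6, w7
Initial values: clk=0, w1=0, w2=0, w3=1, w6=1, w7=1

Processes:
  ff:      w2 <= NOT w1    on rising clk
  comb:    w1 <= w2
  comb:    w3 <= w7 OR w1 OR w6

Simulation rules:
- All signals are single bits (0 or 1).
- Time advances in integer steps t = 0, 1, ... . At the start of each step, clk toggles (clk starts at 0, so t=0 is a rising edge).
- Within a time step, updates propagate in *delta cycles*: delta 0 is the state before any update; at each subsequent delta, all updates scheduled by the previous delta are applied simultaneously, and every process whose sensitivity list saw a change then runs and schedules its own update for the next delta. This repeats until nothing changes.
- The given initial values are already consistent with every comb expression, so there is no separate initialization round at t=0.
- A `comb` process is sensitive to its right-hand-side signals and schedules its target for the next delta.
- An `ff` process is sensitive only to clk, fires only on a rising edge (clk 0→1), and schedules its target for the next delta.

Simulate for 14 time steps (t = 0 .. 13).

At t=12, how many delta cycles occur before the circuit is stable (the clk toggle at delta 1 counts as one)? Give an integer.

t=0 Δ0: w7=1 w1=0 w6=1 w3=1 clk=0 w2=0
  Δ1: clk:0→1
  Δ2: w2:0→1
  Δ3: w1:0→1
  (3Δ to stable)
t=1 Δ0: w7=1 w1=1 w6=1 w3=1 clk=1 w2=1
  Δ1: clk:1→0
  (1Δ to stable)
t=2 Δ0: w7=1 w1=1 w6=1 w3=1 clk=0 w2=1
  Δ1: clk:0→1
  Δ2: w2:1→0
  Δ3: w1:1→0
  (3Δ to stable)
t=3 Δ0: w7=1 w1=0 w6=1 w3=1 clk=1 w2=0
  Δ1: clk:1→0
  (1Δ to stable)
t=4 Δ0: w7=1 w1=0 w6=1 w3=1 clk=0 w2=0
  Δ1: clk:0→1
  Δ2: w2:0→1
  Δ3: w1:0→1
  (3Δ to stable)
t=5 Δ0: w7=1 w1=1 w6=1 w3=1 clk=1 w2=1
  Δ1: clk:1→0
  (1Δ to stable)
t=6 Δ0: w7=1 w1=1 w6=1 w3=1 clk=0 w2=1
  Δ1: clk:0→1
  Δ2: w2:1→0
  Δ3: w1:1→0
  (3Δ to stable)
t=7 Δ0: w7=1 w1=0 w6=1 w3=1 clk=1 w2=0
  Δ1: clk:1→0
  (1Δ to stable)
t=8 Δ0: w7=1 w1=0 w6=1 w3=1 clk=0 w2=0
  Δ1: clk:0→1
  Δ2: w2:0→1
  Δ3: w1:0→1
  (3Δ to stable)
t=9 Δ0: w7=1 w1=1 w6=1 w3=1 clk=1 w2=1
  Δ1: clk:1→0
  (1Δ to stable)
t=10 Δ0: w7=1 w1=1 w6=1 w3=1 clk=0 w2=1
  Δ1: clk:0→1
  Δ2: w2:1→0
  Δ3: w1:1→0
  (3Δ to stable)
t=11 Δ0: w7=1 w1=0 w6=1 w3=1 clk=1 w2=0
  Δ1: clk:1→0
  (1Δ to stable)
t=12 Δ0: w7=1 w1=0 w6=1 w3=1 clk=0 w2=0
  Δ1: clk:0→1
  Δ2: w2:0→1
  Δ3: w1:0→1
  (3Δ to stable)
t=13 Δ0: w7=1 w1=1 w6=1 w3=1 clk=1 w2=1
  Δ1: clk:1→0
  (1Δ to stable)

3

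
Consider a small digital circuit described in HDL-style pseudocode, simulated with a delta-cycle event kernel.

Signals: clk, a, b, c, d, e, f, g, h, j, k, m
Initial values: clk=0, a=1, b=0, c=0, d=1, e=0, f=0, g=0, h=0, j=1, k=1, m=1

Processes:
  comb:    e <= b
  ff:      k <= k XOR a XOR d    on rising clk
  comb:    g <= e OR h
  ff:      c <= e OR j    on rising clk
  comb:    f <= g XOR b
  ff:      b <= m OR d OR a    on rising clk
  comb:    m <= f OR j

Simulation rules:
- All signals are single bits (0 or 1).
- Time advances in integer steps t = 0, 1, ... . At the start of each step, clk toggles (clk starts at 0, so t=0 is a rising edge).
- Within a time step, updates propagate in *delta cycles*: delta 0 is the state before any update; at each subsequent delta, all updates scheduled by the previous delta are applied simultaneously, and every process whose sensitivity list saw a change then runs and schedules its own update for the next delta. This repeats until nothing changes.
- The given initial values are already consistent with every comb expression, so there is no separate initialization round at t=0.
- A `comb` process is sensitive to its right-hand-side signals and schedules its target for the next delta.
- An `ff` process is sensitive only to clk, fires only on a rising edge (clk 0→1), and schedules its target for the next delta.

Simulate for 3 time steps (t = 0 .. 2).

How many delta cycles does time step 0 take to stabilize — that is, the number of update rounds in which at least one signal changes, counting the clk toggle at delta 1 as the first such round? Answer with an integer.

[bits: d,j,clk,m,g,c,h,a,k,e,b,f]
t=0: Δ0=110100011000 Δ1=111100011000 Δ2=111101011010 Δ3=111101011111 Δ4=111111011111 Δ5=111111011110 | 5Δ
t=1: Δ0=111111011110 Δ1=110111011110 | 1Δ
t=2: Δ0=110111011110 Δ1=111111011110 | 1Δ

5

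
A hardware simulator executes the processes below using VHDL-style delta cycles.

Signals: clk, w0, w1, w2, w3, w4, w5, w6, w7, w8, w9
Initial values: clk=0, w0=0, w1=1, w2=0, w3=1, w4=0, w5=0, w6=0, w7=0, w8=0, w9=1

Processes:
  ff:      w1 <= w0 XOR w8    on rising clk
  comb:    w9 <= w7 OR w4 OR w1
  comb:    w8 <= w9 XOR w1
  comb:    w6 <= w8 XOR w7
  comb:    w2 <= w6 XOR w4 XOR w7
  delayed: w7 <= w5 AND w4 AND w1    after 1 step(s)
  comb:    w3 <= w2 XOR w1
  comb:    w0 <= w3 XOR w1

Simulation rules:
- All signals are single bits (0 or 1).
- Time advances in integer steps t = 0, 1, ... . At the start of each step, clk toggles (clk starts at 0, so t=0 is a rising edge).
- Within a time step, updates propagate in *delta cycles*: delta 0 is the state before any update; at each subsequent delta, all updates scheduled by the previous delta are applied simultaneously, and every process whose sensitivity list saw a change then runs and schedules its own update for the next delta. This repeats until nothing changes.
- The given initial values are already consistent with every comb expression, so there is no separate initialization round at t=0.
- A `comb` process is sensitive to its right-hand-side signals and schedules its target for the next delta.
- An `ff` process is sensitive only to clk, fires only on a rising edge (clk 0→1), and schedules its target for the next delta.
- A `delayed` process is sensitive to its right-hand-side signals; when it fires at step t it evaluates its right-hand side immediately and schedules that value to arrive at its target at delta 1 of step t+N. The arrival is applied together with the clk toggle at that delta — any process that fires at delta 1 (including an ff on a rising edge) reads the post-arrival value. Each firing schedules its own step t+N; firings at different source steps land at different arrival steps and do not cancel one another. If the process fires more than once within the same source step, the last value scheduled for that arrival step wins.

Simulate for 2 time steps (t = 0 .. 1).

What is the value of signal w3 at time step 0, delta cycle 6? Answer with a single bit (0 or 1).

1

t=0 Δ0: w9=1 w2=0 w5=0 w6=0 w3=1 w1=1 w7=0 w8=0 clk=0 w4=0 w0=0
  Δ1: clk:0→1
  Δ2: w1:1→0
  Δ3: w9:1→0, w3:1→0, w8:0→1, w0:0→1
  Δ4: w6:0→1, w8:1→0, w0:1→0
  Δ5: w2:0→1, w6:1→0
  Δ6: w2:1→0, w3:0→1
  Δ7: w3:1→0, w0:0→1
  Δ8: w0:1→0
  (8Δ to stable)
t=1 Δ0: w9=0 w2=0 w5=0 w6=0 w3=0 w1=0 w7=0 w8=0 clk=1 w4=0 w0=0
  Δ1: clk:1→0
  (1Δ to stable)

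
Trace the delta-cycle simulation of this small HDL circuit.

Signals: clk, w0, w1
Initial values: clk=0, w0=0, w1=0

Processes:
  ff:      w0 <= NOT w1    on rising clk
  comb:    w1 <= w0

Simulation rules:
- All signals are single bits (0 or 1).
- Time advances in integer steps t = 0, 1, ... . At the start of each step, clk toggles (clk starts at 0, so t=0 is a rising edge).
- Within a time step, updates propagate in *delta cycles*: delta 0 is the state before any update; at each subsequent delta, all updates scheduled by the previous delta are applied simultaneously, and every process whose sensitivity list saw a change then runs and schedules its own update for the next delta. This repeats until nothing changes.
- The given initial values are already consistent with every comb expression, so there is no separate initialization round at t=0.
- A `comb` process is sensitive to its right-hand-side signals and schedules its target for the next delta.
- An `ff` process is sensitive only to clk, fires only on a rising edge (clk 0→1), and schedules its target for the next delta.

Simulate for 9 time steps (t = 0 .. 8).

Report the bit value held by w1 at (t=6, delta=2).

1

[bits: w0,w1,clk]
t=0: Δ0=000 Δ1=001 Δ2=101 Δ3=111 | 3Δ
t=1: Δ0=111 Δ1=110 | 1Δ
t=2: Δ0=110 Δ1=111 Δ2=011 Δ3=001 | 3Δ
t=3: Δ0=001 Δ1=000 | 1Δ
t=4: Δ0=000 Δ1=001 Δ2=101 Δ3=111 | 3Δ
t=5: Δ0=111 Δ1=110 | 1Δ
t=6: Δ0=110 Δ1=111 Δ2=011 Δ3=001 | 3Δ
t=7: Δ0=001 Δ1=000 | 1Δ
t=8: Δ0=000 Δ1=001 Δ2=101 Δ3=111 | 3Δ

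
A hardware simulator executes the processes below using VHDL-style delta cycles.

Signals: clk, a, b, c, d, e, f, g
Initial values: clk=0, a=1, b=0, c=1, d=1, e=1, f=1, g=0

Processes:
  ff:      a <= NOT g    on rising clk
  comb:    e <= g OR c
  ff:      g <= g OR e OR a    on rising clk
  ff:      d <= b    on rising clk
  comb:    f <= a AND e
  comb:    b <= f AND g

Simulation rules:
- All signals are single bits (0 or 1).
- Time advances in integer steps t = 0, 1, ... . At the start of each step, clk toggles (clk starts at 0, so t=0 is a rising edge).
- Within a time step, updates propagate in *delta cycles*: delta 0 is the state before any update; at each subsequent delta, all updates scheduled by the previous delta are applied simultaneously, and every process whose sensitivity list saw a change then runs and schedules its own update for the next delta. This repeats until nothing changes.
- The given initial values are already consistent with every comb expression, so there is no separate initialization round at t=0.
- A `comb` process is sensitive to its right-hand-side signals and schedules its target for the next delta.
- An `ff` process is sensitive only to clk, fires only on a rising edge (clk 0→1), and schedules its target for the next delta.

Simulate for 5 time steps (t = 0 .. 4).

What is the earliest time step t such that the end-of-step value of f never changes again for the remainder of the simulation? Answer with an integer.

t=0 Δ0: b=0 e=1 clk=0 c=1 f=1 g=0 a=1 d=1
  Δ1: clk:0→1
  Δ2: g:0→1, d:1→0
  Δ3: b:0→1
  (3Δ to stable)
t=1 Δ0: b=1 e=1 clk=1 c=1 f=1 g=1 a=1 d=0
  Δ1: clk:1→0
  (1Δ to stable)
t=2 Δ0: b=1 e=1 clk=0 c=1 f=1 g=1 a=1 d=0
  Δ1: clk:0→1
  Δ2: a:1→0, d:0→1
  Δ3: f:1→0
  Δ4: b:1→0
  (4Δ to stable)
t=3 Δ0: b=0 e=1 clk=1 c=1 f=0 g=1 a=0 d=1
  Δ1: clk:1→0
  (1Δ to stable)
t=4 Δ0: b=0 e=1 clk=0 c=1 f=0 g=1 a=0 d=1
  Δ1: clk:0→1
  Δ2: d:1→0
  (2Δ to stable)

2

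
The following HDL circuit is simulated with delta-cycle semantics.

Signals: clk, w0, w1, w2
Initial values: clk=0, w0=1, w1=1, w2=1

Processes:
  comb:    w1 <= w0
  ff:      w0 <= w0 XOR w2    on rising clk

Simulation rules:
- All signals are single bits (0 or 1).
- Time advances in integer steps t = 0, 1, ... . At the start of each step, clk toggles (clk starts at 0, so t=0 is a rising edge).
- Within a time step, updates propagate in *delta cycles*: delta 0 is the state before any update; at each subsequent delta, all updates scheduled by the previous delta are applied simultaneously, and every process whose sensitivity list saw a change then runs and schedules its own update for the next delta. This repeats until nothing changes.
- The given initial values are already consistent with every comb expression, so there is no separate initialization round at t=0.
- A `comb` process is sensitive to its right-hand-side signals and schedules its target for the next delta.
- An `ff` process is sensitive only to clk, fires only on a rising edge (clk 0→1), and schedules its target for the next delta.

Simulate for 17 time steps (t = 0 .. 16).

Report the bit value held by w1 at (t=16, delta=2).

1

t0.Δ0 w0=1 clk=0 w1=1 w2=1
t0.Δ1 w0=1 clk=1 w1=1 w2=1
t0.Δ2 w0=0 clk=1 w1=1 w2=1
t0.Δ3 w0=0 clk=1 w1=0 w2=1
t1.Δ0 w0=0 clk=1 w1=0 w2=1
t1.Δ1 w0=0 clk=0 w1=0 w2=1
t2.Δ0 w0=0 clk=0 w1=0 w2=1
t2.Δ1 w0=0 clk=1 w1=0 w2=1
t2.Δ2 w0=1 clk=1 w1=0 w2=1
t2.Δ3 w0=1 clk=1 w1=1 w2=1
t3.Δ0 w0=1 clk=1 w1=1 w2=1
t3.Δ1 w0=1 clk=0 w1=1 w2=1
t4.Δ0 w0=1 clk=0 w1=1 w2=1
t4.Δ1 w0=1 clk=1 w1=1 w2=1
t4.Δ2 w0=0 clk=1 w1=1 w2=1
t4.Δ3 w0=0 clk=1 w1=0 w2=1
t5.Δ0 w0=0 clk=1 w1=0 w2=1
t5.Δ1 w0=0 clk=0 w1=0 w2=1
t6.Δ0 w0=0 clk=0 w1=0 w2=1
t6.Δ1 w0=0 clk=1 w1=0 w2=1
t6.Δ2 w0=1 clk=1 w1=0 w2=1
t6.Δ3 w0=1 clk=1 w1=1 w2=1
t7.Δ0 w0=1 clk=1 w1=1 w2=1
t7.Δ1 w0=1 clk=0 w1=1 w2=1
t8.Δ0 w0=1 clk=0 w1=1 w2=1
t8.Δ1 w0=1 clk=1 w1=1 w2=1
t8.Δ2 w0=0 clk=1 w1=1 w2=1
t8.Δ3 w0=0 clk=1 w1=0 w2=1
t9.Δ0 w0=0 clk=1 w1=0 w2=1
t9.Δ1 w0=0 clk=0 w1=0 w2=1
t10.Δ0 w0=0 clk=0 w1=0 w2=1
t10.Δ1 w0=0 clk=1 w1=0 w2=1
t10.Δ2 w0=1 clk=1 w1=0 w2=1
t10.Δ3 w0=1 clk=1 w1=1 w2=1
t11.Δ0 w0=1 clk=1 w1=1 w2=1
t11.Δ1 w0=1 clk=0 w1=1 w2=1
t12.Δ0 w0=1 clk=0 w1=1 w2=1
t12.Δ1 w0=1 clk=1 w1=1 w2=1
t12.Δ2 w0=0 clk=1 w1=1 w2=1
t12.Δ3 w0=0 clk=1 w1=0 w2=1
t13.Δ0 w0=0 clk=1 w1=0 w2=1
t13.Δ1 w0=0 clk=0 w1=0 w2=1
t14.Δ0 w0=0 clk=0 w1=0 w2=1
t14.Δ1 w0=0 clk=1 w1=0 w2=1
t14.Δ2 w0=1 clk=1 w1=0 w2=1
t14.Δ3 w0=1 clk=1 w1=1 w2=1
t15.Δ0 w0=1 clk=1 w1=1 w2=1
t15.Δ1 w0=1 clk=0 w1=1 w2=1
t16.Δ0 w0=1 clk=0 w1=1 w2=1
t16.Δ1 w0=1 clk=1 w1=1 w2=1
t16.Δ2 w0=0 clk=1 w1=1 w2=1
t16.Δ3 w0=0 clk=1 w1=0 w2=1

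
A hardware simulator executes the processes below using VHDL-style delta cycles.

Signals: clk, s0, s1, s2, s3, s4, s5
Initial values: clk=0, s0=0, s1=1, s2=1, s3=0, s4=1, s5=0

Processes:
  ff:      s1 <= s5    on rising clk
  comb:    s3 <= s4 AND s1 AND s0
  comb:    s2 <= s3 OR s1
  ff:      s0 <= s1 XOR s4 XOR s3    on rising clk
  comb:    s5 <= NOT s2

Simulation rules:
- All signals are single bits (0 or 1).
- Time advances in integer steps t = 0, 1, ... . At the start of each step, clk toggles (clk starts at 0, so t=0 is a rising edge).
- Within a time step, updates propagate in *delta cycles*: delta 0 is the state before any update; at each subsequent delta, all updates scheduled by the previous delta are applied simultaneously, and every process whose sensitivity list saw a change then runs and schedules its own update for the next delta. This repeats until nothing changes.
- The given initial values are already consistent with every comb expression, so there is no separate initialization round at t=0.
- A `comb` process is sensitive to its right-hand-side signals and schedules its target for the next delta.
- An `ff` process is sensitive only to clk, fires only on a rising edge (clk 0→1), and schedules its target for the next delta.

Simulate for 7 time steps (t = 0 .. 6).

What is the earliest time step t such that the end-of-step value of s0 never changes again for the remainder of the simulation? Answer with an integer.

2

t0.Δ0 s1=1 s5=0 clk=0 s4=1 s2=1 s0=0 s3=0
t0.Δ1 s1=1 s5=0 clk=1 s4=1 s2=1 s0=0 s3=0
t0.Δ2 s1=0 s5=0 clk=1 s4=1 s2=1 s0=0 s3=0
t0.Δ3 s1=0 s5=0 clk=1 s4=1 s2=0 s0=0 s3=0
t0.Δ4 s1=0 s5=1 clk=1 s4=1 s2=0 s0=0 s3=0
t1.Δ0 s1=0 s5=1 clk=1 s4=1 s2=0 s0=0 s3=0
t1.Δ1 s1=0 s5=1 clk=0 s4=1 s2=0 s0=0 s3=0
t2.Δ0 s1=0 s5=1 clk=0 s4=1 s2=0 s0=0 s3=0
t2.Δ1 s1=0 s5=1 clk=1 s4=1 s2=0 s0=0 s3=0
t2.Δ2 s1=1 s5=1 clk=1 s4=1 s2=0 s0=1 s3=0
t2.Δ3 s1=1 s5=1 clk=1 s4=1 s2=1 s0=1 s3=1
t2.Δ4 s1=1 s5=0 clk=1 s4=1 s2=1 s0=1 s3=1
t3.Δ0 s1=1 s5=0 clk=1 s4=1 s2=1 s0=1 s3=1
t3.Δ1 s1=1 s5=0 clk=0 s4=1 s2=1 s0=1 s3=1
t4.Δ0 s1=1 s5=0 clk=0 s4=1 s2=1 s0=1 s3=1
t4.Δ1 s1=1 s5=0 clk=1 s4=1 s2=1 s0=1 s3=1
t4.Δ2 s1=0 s5=0 clk=1 s4=1 s2=1 s0=1 s3=1
t4.Δ3 s1=0 s5=0 clk=1 s4=1 s2=1 s0=1 s3=0
t4.Δ4 s1=0 s5=0 clk=1 s4=1 s2=0 s0=1 s3=0
t4.Δ5 s1=0 s5=1 clk=1 s4=1 s2=0 s0=1 s3=0
t5.Δ0 s1=0 s5=1 clk=1 s4=1 s2=0 s0=1 s3=0
t5.Δ1 s1=0 s5=1 clk=0 s4=1 s2=0 s0=1 s3=0
t6.Δ0 s1=0 s5=1 clk=0 s4=1 s2=0 s0=1 s3=0
t6.Δ1 s1=0 s5=1 clk=1 s4=1 s2=0 s0=1 s3=0
t6.Δ2 s1=1 s5=1 clk=1 s4=1 s2=0 s0=1 s3=0
t6.Δ3 s1=1 s5=1 clk=1 s4=1 s2=1 s0=1 s3=1
t6.Δ4 s1=1 s5=0 clk=1 s4=1 s2=1 s0=1 s3=1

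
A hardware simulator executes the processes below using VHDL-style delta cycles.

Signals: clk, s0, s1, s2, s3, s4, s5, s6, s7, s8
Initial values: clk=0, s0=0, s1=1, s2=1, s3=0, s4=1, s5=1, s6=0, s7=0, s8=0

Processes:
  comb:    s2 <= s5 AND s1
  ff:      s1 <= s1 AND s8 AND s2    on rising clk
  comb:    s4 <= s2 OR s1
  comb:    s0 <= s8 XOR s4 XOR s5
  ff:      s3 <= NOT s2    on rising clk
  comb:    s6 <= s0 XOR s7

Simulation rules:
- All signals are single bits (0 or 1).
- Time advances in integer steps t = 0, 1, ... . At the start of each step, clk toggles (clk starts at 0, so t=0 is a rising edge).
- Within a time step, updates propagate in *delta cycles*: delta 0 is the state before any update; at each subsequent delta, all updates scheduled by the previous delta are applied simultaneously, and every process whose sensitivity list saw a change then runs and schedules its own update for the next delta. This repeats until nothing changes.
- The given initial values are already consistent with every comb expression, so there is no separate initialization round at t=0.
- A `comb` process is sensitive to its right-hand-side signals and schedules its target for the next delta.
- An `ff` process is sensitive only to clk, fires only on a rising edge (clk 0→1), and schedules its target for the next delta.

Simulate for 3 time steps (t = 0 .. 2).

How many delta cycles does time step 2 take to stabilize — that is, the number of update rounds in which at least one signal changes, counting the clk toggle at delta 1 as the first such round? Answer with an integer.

t0.Δ0 s1=1 s2=1 s5=1 s3=0 s7=0 s4=1 s0=0 s8=0 clk=0 s6=0
t0.Δ1 s1=1 s2=1 s5=1 s3=0 s7=0 s4=1 s0=0 s8=0 clk=1 s6=0
t0.Δ2 s1=0 s2=1 s5=1 s3=0 s7=0 s4=1 s0=0 s8=0 clk=1 s6=0
t0.Δ3 s1=0 s2=0 s5=1 s3=0 s7=0 s4=1 s0=0 s8=0 clk=1 s6=0
t0.Δ4 s1=0 s2=0 s5=1 s3=0 s7=0 s4=0 s0=0 s8=0 clk=1 s6=0
t0.Δ5 s1=0 s2=0 s5=1 s3=0 s7=0 s4=0 s0=1 s8=0 clk=1 s6=0
t0.Δ6 s1=0 s2=0 s5=1 s3=0 s7=0 s4=0 s0=1 s8=0 clk=1 s6=1
t1.Δ0 s1=0 s2=0 s5=1 s3=0 s7=0 s4=0 s0=1 s8=0 clk=1 s6=1
t1.Δ1 s1=0 s2=0 s5=1 s3=0 s7=0 s4=0 s0=1 s8=0 clk=0 s6=1
t2.Δ0 s1=0 s2=0 s5=1 s3=0 s7=0 s4=0 s0=1 s8=0 clk=0 s6=1
t2.Δ1 s1=0 s2=0 s5=1 s3=0 s7=0 s4=0 s0=1 s8=0 clk=1 s6=1
t2.Δ2 s1=0 s2=0 s5=1 s3=1 s7=0 s4=0 s0=1 s8=0 clk=1 s6=1

2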